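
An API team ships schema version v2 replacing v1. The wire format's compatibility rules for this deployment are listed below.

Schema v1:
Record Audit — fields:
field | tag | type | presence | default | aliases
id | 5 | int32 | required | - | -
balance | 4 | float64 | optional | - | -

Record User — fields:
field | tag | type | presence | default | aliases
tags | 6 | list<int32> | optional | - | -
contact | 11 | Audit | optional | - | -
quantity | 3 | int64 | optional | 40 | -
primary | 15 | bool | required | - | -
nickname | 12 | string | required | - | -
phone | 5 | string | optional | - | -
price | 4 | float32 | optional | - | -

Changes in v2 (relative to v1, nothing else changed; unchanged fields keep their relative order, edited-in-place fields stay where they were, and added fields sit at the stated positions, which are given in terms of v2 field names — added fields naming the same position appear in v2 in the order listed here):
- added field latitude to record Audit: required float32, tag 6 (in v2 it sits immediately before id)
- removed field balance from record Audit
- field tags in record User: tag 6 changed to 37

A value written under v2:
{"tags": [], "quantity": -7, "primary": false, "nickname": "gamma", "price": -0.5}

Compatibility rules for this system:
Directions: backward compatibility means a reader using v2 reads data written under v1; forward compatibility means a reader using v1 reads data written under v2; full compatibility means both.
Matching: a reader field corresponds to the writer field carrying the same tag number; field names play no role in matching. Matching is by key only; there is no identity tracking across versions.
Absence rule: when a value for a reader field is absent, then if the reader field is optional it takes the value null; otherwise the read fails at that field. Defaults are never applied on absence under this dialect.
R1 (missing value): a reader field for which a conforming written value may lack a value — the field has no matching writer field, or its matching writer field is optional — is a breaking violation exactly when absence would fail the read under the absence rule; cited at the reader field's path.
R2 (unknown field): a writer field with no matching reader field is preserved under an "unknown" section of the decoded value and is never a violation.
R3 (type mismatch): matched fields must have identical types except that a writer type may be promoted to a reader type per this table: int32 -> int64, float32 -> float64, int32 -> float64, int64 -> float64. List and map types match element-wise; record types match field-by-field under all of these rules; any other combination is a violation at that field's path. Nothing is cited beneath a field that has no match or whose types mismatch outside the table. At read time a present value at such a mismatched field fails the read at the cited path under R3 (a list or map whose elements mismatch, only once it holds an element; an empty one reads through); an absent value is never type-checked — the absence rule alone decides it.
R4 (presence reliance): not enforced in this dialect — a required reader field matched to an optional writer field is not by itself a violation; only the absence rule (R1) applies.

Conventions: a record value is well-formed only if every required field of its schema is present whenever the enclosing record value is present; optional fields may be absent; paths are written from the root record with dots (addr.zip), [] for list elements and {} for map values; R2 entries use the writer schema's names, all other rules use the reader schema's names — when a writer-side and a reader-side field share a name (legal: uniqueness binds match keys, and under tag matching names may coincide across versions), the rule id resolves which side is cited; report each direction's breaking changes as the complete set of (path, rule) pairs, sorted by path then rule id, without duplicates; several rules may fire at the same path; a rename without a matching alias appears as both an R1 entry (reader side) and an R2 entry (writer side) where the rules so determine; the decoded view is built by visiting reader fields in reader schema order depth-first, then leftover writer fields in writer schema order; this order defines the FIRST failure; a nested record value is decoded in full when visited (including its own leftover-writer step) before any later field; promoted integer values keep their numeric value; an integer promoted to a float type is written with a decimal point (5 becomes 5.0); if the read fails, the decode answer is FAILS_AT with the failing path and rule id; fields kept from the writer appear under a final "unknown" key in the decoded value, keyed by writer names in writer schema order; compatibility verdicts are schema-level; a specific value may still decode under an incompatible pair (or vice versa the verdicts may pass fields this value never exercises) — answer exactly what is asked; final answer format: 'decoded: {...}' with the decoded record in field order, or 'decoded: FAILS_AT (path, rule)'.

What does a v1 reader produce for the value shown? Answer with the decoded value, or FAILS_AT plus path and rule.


each type pair in User: writer, then reader
decode (reader v1):
  tags := null (absent, optional -> null)
  contact := null (absent, optional -> null)
  quantity := -7
  primary := false
  nickname := "gamma"
  phone := null (absent, optional -> null)
  price := -0.5
  writer tags: kept under "unknown"
  => decoded: {"tags": null, "contact": null, "quantity": -7, "primary": false, "nickname": "gamma", "phone": null, "price": -0.5, "unknown": {"tags": []}}
remaining User differences; none change what is asked:
  added field latitude to record Audit: required float32, tag 6 (in v2 it sits immediately before id) -> changes User's schema-level verdicts only — the decode of this value is the same
  removed field balance from record Audit -> fires no rule on User under this dialect and leaves the result unchanged

decoded: {"tags": null, "contact": null, "quantity": -7, "primary": false, "nickname": "gamma", "phone": null, "price": -0.5, "unknown": {"tags": []}}


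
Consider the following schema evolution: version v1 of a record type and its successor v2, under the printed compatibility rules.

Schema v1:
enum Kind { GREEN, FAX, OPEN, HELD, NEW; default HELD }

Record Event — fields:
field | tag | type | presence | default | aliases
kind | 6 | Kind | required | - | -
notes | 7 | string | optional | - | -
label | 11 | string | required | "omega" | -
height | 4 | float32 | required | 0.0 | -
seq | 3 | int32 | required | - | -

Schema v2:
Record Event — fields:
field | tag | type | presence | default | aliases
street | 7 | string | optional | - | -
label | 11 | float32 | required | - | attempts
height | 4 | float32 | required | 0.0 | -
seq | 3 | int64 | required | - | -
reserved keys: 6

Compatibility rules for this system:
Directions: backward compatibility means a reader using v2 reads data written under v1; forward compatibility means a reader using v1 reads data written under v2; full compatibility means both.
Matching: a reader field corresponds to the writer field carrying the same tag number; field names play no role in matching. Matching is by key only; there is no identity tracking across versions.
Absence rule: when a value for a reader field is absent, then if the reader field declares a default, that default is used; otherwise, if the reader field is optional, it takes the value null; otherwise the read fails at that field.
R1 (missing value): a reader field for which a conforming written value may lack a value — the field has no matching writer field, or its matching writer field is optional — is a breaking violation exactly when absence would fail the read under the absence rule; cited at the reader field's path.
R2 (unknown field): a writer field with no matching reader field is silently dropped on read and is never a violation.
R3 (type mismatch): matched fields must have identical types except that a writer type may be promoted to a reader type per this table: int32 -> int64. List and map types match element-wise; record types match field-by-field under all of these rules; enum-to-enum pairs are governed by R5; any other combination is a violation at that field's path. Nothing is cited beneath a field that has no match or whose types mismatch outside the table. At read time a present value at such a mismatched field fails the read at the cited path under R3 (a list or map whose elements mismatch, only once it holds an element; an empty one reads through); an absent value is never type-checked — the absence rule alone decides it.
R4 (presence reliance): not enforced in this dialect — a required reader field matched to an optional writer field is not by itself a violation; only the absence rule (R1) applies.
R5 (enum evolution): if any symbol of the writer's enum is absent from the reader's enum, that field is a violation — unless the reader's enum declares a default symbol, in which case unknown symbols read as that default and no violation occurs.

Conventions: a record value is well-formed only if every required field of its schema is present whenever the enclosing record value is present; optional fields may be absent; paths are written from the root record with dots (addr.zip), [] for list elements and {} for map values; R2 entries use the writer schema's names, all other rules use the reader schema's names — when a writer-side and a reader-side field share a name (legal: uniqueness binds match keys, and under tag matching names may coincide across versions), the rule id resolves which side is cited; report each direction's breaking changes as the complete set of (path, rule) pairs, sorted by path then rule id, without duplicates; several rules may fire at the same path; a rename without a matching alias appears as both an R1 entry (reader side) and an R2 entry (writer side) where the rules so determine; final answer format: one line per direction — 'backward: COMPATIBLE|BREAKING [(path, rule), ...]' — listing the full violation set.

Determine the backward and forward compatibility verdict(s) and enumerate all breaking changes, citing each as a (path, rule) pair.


the writer's type comes first in each Event pair
backward for Event (reader v2, writer v1):
  street: string -> string, writer optional; from notes
  label: string -> float32, writer required; from label
  height: float32 -> float32, writer required; from height
  seq: int32 -> int64, writer required; from seq
  writer kind: unknown to reader
  rule R3 violated at label
  => backward: BREAKING (1)
forward for Event (reader v1, writer v2):
  kind has no writer counterpart
  notes: string -> string, writer optional; from street
  label: float32 -> string, writer required; from label
  height: float32 -> float32, writer required; from height
  seq: int64 -> int32, writer required; from seq
  rule R1 violated at kind
  rule R3 violated at label
  rule R3 violated at seq
  => forward: BREAKING (3)

backward: BREAKING [(label, R3)]; forward: BREAKING [(kind, R1), (label, R3), (seq, R3)]


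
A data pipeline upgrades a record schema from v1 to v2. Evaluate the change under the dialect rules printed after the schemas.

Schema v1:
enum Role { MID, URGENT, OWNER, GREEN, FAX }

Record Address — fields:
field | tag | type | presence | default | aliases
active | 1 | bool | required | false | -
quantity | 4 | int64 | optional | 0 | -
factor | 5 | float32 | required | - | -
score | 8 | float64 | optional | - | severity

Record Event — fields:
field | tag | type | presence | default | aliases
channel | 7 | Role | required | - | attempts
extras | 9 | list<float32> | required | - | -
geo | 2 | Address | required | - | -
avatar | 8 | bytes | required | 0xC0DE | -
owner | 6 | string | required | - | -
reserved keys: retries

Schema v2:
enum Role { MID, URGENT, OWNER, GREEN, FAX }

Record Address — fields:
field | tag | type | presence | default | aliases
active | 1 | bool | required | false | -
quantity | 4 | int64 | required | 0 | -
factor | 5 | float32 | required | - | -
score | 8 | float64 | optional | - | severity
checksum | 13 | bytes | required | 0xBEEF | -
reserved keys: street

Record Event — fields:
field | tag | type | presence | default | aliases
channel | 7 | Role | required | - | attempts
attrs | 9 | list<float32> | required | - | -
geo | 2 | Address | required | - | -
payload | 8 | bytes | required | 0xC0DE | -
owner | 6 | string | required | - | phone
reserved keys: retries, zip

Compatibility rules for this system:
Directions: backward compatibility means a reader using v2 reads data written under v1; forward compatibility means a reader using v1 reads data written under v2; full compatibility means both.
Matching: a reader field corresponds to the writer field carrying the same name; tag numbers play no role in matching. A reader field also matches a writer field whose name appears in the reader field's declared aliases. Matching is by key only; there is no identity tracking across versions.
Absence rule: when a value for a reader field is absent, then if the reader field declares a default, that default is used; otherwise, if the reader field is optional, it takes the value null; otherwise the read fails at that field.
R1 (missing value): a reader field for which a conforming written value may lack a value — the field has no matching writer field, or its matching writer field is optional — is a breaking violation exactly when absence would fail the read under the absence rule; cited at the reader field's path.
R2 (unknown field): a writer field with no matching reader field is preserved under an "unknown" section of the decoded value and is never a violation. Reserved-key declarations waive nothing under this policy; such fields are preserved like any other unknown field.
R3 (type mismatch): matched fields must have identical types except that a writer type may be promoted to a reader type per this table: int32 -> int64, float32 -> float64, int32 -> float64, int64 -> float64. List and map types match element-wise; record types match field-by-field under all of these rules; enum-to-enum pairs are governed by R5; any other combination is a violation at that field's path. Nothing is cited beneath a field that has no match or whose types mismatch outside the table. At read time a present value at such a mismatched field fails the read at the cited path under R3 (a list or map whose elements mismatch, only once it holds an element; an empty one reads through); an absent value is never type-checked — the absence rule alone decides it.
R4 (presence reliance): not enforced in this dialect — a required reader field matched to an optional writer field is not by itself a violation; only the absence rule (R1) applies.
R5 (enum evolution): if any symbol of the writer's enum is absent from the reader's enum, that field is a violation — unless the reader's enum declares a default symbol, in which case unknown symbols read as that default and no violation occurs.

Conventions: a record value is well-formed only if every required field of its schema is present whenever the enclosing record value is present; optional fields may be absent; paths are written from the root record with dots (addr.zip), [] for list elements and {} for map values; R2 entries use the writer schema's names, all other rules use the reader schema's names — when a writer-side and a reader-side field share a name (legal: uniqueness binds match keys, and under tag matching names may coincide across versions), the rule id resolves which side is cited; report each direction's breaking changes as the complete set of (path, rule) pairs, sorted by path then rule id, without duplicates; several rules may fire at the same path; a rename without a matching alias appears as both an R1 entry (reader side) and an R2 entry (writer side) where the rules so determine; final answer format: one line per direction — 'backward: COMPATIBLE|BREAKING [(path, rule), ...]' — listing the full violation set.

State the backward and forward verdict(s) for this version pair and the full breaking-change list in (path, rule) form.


backward: BREAKING [(attrs, R1)]; forward: BREAKING [(extras, R1)]

each type pair in Event: writer, then reader
backward analysis of Event with v2 as reader and v1 as writer:
  writer required, Role -> Role: reader channel maps from writer channel
  no writer field matches reader attrs
  writer required, Address -> Address: reader geo maps from writer geo
  no writer field matches reader payload
  writer required, string -> string: reader owner maps from writer owner
  writer extras: unknown to reader
  writer avatar: unknown to reader
  writer required, bool -> bool: reader geo.active maps from writer geo.active
  writer optional, int64 -> int64: reader geo.quantity maps from writer geo.quantity
  writer required, float32 -> float32: reader geo.factor maps from writer geo.factor
  writer optional, float64 -> float64: reader geo.score maps from writer geo.score
  no writer field matches reader geo.checksum
  violation R1 at attrs
  backward on Event therefore BREAKING (1)
forward analysis of Event with v1 as reader and v2 as writer:
  writer required, Role -> Role: reader channel maps from writer channel
  no writer field matches reader extras
  writer required, Address -> Address: reader geo maps from writer geo
  no writer field matches reader avatar
  writer required, string -> string: reader owner maps from writer owner
  writer attrs: unknown to reader
  writer payload: unknown to reader
  writer required, bool -> bool: reader geo.active maps from writer geo.active
  writer required, int64 -> int64: reader geo.quantity maps from writer geo.quantity
  writer required, float32 -> float32: reader geo.factor maps from writer geo.factor
  writer optional, float64 -> float64: reader geo.score maps from writer geo.score
  writer geo.checksum: unknown to reader
  violation R1 at extras
  forward on Event therefore BREAKING (1)


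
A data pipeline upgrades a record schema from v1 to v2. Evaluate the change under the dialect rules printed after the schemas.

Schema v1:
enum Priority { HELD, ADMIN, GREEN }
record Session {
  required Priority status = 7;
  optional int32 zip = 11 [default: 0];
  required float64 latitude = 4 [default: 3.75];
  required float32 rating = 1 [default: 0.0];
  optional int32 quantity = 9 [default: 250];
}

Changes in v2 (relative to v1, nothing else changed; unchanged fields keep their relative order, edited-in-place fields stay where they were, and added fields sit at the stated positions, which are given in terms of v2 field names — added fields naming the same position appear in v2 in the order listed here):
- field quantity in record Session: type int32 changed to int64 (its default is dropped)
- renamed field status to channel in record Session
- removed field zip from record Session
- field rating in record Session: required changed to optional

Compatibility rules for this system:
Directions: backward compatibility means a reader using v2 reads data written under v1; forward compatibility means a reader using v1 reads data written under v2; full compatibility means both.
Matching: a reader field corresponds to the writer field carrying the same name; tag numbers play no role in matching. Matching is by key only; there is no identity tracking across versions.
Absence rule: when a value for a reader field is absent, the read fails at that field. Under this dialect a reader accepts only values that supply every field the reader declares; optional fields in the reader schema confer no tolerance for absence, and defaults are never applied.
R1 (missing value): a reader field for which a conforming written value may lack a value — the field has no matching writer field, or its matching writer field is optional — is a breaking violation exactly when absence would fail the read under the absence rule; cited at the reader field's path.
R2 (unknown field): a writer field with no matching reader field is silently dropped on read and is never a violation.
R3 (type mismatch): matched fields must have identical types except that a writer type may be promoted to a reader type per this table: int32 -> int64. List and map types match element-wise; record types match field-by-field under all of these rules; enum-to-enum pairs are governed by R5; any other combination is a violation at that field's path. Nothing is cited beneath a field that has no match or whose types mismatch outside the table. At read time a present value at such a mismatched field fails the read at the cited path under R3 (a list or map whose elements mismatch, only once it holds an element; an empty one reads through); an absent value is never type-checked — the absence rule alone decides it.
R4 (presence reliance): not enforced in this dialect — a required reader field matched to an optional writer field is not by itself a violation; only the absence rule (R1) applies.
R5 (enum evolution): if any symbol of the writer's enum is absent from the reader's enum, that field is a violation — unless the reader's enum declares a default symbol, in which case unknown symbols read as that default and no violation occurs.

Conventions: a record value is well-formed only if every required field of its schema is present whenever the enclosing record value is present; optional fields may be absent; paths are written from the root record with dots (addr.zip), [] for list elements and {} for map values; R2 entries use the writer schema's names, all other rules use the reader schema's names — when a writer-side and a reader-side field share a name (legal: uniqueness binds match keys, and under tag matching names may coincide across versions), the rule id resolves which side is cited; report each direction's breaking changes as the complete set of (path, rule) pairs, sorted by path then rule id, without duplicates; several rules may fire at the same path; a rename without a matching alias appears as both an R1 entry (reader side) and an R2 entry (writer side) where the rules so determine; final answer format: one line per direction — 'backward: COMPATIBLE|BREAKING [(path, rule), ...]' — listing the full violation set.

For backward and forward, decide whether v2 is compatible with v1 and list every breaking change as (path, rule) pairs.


in Session below, arrows point writer -> reader
backward analysis of Session with v2 as reader and v1 as writer:
  channel: no writer-side match
  latitude: paired with writer latitude (float64 -> float64; writer required)
  rating: paired with writer rating (float32 -> float32; writer required)
  quantity: paired with writer quantity (int32 -> int64; writer optional)
  leftover writer field: status
  leftover writer field: zip
  breaking: (channel, R1)
  breaking: (quantity, R1)
  backward on Session therefore BREAKING (2)
forward analysis of Session with v1 as reader and v2 as writer:
  status: no writer-side match
  zip: no writer-side match
  latitude: paired with writer latitude (float64 -> float64; writer required)
  rating: paired with writer rating (float32 -> float32; writer optional)
  quantity: paired with writer quantity (int64 -> int32; writer optional)
  leftover writer field: channel
  breaking: (quantity, R1)
  breaking: (quantity, R3)
  breaking: (rating, R1)
  breaking: (status, R1)
  breaking: (zip, R1)
  forward on Session therefore BREAKING (5)

backward: BREAKING [(channel, R1), (quantity, R1)]; forward: BREAKING [(quantity, R1), (quantity, R3), (rating, R1), (status, R1), (zip, R1)]


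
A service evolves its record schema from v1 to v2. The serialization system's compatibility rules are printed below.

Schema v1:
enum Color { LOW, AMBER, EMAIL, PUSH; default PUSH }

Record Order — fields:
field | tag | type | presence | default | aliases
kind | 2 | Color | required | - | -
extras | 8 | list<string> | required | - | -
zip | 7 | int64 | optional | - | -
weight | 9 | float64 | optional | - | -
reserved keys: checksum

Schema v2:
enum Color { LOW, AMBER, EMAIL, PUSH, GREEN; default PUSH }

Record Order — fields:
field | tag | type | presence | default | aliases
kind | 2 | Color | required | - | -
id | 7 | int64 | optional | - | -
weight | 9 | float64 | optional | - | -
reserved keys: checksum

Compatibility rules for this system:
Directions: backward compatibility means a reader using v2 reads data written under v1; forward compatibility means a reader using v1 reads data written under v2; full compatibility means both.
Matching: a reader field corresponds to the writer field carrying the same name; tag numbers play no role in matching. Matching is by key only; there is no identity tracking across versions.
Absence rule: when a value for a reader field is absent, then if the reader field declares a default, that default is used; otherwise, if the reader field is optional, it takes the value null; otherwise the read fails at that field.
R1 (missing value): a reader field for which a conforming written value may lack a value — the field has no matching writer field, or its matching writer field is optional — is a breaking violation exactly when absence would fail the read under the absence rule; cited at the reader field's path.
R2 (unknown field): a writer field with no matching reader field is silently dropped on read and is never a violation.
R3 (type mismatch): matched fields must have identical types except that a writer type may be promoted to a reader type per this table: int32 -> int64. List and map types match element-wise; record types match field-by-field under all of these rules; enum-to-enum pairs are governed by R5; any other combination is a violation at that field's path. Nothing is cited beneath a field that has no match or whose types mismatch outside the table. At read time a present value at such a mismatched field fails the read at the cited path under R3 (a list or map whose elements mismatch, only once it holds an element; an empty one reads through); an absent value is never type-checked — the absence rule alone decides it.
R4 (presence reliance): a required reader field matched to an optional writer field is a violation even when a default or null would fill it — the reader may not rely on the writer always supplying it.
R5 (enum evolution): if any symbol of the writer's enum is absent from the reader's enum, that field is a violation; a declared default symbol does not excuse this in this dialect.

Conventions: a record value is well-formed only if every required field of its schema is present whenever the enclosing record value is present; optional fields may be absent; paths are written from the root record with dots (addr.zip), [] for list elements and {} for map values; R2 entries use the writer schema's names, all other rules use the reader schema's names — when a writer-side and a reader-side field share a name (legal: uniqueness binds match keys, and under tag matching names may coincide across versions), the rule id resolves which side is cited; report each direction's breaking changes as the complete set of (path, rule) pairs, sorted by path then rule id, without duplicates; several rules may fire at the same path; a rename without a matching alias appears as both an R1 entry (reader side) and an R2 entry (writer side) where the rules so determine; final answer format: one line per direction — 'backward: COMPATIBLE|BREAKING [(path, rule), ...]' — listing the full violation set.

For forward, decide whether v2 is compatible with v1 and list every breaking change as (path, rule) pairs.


in Order below, arrows point writer -> reader
forward analysis of Order with v1 as reader and v2 as writer:
  writer required, Color -> Color: reader kind maps from writer kind
  extras has no writer counterpart
  zip has no writer counterpart
  writer optional, float64 -> float64: reader weight maps from writer weight
  writer field id has no reader counterpart
  violation R1 at extras
  violation R5 at kind
  => 2 violation(s): forward is BREAKING for Order
remaining Order differences; none change what is asked:
  renamed field zip to id in record Order -> inert for the asked Order verdict: nothing fires

forward: BREAKING [(extras, R1), (kind, R5)]


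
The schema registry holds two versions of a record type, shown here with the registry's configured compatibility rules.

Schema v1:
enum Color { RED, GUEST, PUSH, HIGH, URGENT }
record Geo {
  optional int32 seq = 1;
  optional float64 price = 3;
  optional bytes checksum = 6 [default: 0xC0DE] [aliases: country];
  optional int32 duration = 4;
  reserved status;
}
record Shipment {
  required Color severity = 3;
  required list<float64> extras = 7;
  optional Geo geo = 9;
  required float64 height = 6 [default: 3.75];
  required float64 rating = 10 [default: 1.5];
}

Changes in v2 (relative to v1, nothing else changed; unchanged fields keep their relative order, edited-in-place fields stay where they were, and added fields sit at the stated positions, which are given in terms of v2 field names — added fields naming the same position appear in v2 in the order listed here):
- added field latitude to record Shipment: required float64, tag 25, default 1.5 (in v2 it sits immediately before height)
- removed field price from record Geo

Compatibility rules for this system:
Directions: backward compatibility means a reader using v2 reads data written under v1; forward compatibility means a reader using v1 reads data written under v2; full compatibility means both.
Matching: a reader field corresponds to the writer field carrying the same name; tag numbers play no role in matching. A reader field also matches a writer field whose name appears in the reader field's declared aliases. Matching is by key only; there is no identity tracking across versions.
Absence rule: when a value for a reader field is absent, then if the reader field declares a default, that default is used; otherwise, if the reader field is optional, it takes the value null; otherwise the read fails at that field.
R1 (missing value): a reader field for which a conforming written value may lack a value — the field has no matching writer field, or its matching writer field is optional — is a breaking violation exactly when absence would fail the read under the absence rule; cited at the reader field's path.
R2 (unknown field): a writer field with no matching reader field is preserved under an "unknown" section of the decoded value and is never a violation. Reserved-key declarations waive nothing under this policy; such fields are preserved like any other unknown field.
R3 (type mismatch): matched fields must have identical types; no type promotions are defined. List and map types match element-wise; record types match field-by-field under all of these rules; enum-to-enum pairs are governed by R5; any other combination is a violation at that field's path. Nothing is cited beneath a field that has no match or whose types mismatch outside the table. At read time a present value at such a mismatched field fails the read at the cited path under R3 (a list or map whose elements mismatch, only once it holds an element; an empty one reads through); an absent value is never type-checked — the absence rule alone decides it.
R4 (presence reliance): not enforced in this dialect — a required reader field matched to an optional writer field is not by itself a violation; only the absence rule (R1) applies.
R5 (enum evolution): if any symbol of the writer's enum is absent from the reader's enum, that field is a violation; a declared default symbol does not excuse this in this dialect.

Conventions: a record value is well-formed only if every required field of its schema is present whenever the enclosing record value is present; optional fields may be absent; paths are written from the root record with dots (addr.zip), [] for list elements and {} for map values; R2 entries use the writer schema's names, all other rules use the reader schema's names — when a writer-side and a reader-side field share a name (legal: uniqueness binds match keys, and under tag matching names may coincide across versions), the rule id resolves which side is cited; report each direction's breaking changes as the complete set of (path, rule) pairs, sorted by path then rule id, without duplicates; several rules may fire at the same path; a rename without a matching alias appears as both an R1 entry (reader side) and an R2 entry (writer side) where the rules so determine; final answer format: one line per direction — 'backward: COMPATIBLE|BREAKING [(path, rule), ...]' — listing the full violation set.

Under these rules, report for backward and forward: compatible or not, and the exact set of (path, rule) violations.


backward: COMPATIBLE []; forward: COMPATIBLE []

the writer's type comes first in each Shipment pair
backward analysis of Shipment with v2 as reader and v1 as writer:
  severity <- severity (Color -> Color, writer required)
  extras <- extras (list<float64> -> list<float64>, writer required)
  geo <- geo (Geo -> Geo, writer optional)
  latitude: no writer match
  height <- height (float64 -> float64, writer required)
  rating <- rating (float64 -> float64, writer required)
  geo.seq <- geo.seq (int32 -> int32, writer optional)
  geo.checksum <- geo.checksum (bytes -> bytes, writer optional)
  geo.duration <- geo.duration (int32 -> int32, writer optional)
  writer geo.price: unknown to reader
  => backward: COMPATIBLE
forward analysis of Shipment with v1 as reader and v2 as writer:
  severity <- severity (Color -> Color, writer required)
  extras <- extras (list<float64> -> list<float64>, writer required)
  geo <- geo (Geo -> Geo, writer optional)
  height <- height (float64 -> float64, writer required)
  rating <- rating (float64 -> float64, writer required)
  writer latitude: unknown to reader
  geo.seq <- geo.seq (int32 -> int32, writer optional)
  geo.price: no writer match
  geo.checksum <- geo.checksum (bytes -> bytes, writer optional)
  geo.duration <- geo.duration (int32 -> int32, writer optional)
  => forward: COMPATIBLE


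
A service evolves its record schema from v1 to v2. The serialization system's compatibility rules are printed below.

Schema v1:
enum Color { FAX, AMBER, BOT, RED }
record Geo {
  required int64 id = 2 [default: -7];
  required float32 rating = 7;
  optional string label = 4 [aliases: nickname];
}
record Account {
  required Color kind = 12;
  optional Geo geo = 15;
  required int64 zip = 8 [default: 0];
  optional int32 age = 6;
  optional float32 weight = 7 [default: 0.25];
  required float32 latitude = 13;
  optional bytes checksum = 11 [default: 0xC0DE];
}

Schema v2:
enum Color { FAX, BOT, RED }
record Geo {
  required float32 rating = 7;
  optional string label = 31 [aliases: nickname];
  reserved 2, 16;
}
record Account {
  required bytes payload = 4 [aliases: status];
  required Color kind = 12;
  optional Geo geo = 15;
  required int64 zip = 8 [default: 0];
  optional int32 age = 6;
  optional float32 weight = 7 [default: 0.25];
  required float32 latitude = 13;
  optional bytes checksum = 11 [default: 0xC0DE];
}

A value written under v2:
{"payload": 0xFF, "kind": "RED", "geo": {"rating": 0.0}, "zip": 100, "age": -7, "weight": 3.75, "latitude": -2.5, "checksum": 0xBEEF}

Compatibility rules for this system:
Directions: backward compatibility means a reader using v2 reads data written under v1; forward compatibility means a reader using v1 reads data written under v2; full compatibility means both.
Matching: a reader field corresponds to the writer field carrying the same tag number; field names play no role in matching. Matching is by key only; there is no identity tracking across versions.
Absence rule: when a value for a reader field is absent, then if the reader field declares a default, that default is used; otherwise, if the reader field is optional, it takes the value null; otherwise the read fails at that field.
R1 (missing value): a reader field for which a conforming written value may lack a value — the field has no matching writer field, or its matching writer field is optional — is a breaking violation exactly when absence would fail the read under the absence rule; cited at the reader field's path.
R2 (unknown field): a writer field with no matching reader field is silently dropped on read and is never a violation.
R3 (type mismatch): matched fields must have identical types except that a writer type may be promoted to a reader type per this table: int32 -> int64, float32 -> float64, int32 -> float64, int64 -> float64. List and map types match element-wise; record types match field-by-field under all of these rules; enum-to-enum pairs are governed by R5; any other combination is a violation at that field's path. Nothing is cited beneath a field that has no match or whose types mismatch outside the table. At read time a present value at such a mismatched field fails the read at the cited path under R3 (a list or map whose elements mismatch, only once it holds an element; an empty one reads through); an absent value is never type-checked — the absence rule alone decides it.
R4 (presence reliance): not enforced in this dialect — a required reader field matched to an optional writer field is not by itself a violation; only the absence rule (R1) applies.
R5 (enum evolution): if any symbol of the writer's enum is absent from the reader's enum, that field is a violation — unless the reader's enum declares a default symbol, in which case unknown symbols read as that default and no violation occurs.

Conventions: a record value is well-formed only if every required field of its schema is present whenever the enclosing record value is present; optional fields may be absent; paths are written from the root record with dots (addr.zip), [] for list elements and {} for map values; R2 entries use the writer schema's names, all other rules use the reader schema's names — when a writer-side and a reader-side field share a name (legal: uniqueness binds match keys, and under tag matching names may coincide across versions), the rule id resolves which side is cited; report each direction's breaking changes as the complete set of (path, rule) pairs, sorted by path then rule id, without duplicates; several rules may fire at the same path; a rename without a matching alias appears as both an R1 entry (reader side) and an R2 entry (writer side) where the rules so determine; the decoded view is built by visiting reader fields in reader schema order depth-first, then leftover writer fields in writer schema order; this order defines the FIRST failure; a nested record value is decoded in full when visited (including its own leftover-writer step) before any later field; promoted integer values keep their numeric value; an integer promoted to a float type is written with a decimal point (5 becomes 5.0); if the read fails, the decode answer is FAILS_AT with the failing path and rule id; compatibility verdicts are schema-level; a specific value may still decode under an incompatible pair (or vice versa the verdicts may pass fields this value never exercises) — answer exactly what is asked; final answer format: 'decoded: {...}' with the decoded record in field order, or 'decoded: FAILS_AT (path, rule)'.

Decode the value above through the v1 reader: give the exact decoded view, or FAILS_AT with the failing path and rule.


in Account below, arrows point writer -> reader
decoding the Account value with the v1 reader:
  kind := "RED"
  geo.id := -7 (absent -> default)
  geo.rating := 0.0
  geo.label := null (absent, optional -> null)
  zip := 100
  age := -7
  weight := 3.75
  latitude := -2.5
  checksum := 0xBEEF
  writer payload: unknown -> dropped
  => decoded: {"kind": "RED", "geo": {"id": -7, "rating": 0.0, "label": null}, "zip": 100, "age": -7, "weight": 3.75, "latitude": -2.5, "checksum": 0xBEEF}
ruling out the remaining Account differences:
  removed field id from record Geo (its key 2 joins the reserved list) -> triggers nothing under the printed rules; the Account answer is the same either way
  enum Color (field kind in record Account): symbol AMBER removed -> affects the rule determinations only; this particular Account value decodes identically
  field label in record Geo: tag 4 changed to 31 -> triggers nothing under the printed rules; the Account answer is the same either way
  added field payload to record Account: required bytes, tag 4 (in v2 it sits immediately before kind) -> affects the rule determinations only; this particular Account value decodes identically

decoded: {"kind": "RED", "geo": {"id": -7, "rating": 0.0, "label": null}, "zip": 100, "age": -7, "weight": 3.75, "latitude": -2.5, "checksum": 0xBEEF}
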